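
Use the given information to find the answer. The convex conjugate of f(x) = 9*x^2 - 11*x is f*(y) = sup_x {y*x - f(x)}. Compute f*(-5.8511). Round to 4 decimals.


f*(y) = sup_x {y*x - a*x^2 - b*x} = sup_x {(y-b)*x - a*x^2}
FOC: (y - b) - 2a*x = 0 => x* = (y - b)/(2a)
x* = (-5.8511 + 11)/(2*9) = 0.2861
f*(-5.8511) = (y-b)^2/(4a) = (-5.8511 + 11)^2/(4*9)
= 26.5112/36 = 0.7364


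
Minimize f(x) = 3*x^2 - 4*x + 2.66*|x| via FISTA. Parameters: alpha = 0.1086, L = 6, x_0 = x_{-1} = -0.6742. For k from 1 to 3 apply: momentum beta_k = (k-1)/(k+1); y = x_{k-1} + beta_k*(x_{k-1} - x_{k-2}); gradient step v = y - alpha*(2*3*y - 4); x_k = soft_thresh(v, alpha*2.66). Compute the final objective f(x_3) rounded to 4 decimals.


FISTA on f(x) = 3*x^2 - 4*x + 2.66*|x|
L = 6, alpha = 0.1086
Iteration 1: beta = 0.0, y = -0.6742 + 0.0*(-0.6742 + 0.6742) = -0.6742
  grad(y) = -8.0452, v = y - alpha*grad = 0.1995
  prox(v) = soft_thresh(0.1995, 0.2889) = 0.0
Iteration 2: beta = 0.3333, y = 0.0 + 0.3333*(0.0 + 0.6742) = 0.2247
  grad(y) = -2.6516, v = y - alpha*grad = 0.5127
  prox(v) = soft_thresh(0.5127, 0.2889) = 0.2238
Iteration 3: beta = 0.5, y = 0.2238 + 0.5*(0.2238 - 0.0) = 0.3357
  grad(y) = -1.9856, v = y - alpha*grad = 0.5514
  prox(v) = soft_thresh(0.5514, 0.2889) = 0.2625
f(x_3) = 3*0.2625^2 - 4*0.2625 + 2.66*|0.2625| = -0.145


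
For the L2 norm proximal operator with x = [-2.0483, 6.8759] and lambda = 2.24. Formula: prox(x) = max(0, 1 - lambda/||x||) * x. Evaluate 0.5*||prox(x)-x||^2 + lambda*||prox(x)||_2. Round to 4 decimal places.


Step 1: Compute ||x||.
||x|| = 7.1745
Step 2: Compute scaling factor.
scale = max(0, 1 - 2.24/7.1745) = 0.6878
Step 3: prox(x) = [-1.4088, 4.7291]
||prox(x)|| = 4.9345
Step 4: Proximal objective.
0.5*||prox-x||^2 = 2.5088
lambda*||prox|| = 11.0533
Total = 13.5621


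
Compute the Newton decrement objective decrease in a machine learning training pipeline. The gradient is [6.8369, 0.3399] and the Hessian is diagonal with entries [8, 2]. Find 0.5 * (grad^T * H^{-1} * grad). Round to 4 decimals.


Step 1: H is diagonal, so H^(-1) * g = [0.8546, 0.17].
Step 2: g^T H^(-1) g = sum_i g_i^2 / H_ii
  = (6.8369)^2/8 + (0.3399)^2/2
  = 5.8429 + 0.0578 = 5.9007
Step 3: Objective decrease = 0.5 * g^T H^(-1) g = 2.9503


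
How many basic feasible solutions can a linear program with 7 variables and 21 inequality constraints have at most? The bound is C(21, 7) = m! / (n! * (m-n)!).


Each vertex corresponds to some choice of n active constraints out of m, so the number of vertices is at most C(m, n) = m! / (n!(m-n)!).
m = 21, n = 7
Numerator: 21 * 20 * 19 * 18 * 17 * 16 * 15
Denominator: 7! = 5040
C(21, 7) = 116280


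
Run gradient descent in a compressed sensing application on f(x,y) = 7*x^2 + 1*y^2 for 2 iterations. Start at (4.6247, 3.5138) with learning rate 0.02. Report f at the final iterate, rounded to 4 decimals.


Gradient descent on f(x,y) = 7*x^2 + 1*y^2.
Starting point: (4.6247, 3.5138), alpha = 0.02
Step 1: grad_x = 2*7*4.6247 = 64.7458, grad_y = 2*1*3.5138 = 7.0276
  x_1 = 4.6247 - 0.02*64.7458 = 3.3298
  y_1 = 3.5138 - 0.02*7.0276 = 3.3732
Step 2: grad_x = 2*7*3.3298 = 46.617, grad_y = 2*1*3.3732 = 6.7465
  x_2 = 3.3298 - 0.02*46.617 = 2.3974
  y_2 = 3.3732 - 0.02*6.7465 = 3.2383
f(2.3974, 3.2383) = 7*2.3974^2 + 1*3.2383^2 = 50.7209


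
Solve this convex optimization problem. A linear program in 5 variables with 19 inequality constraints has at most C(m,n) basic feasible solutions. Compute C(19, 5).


Each vertex corresponds to some choice of n active constraints out of m, so the number of vertices is at most C(m, n) = m! / (n!(m-n)!).
m = 19, n = 5
Numerator: 19 * 18 * 17 * 16 * 15
Denominator: 5! = 120
C(19, 5) = 11628


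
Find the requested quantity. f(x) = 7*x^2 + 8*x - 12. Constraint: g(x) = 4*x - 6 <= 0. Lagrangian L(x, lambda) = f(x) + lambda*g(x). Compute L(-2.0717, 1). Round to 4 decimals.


Step 1: Evaluate f(x).
f(-2.0717) = 7*(-2.0717)^2 + 8*(-2.0717) - 12 = 1.47
Step 2: Evaluate g(x).
g(-2.0717) = 4*-2.0717 - 6 = -14.2868
Step 3: Compute Lagrangian.
L = 1.47 + 1*-14.2868 = -12.8168


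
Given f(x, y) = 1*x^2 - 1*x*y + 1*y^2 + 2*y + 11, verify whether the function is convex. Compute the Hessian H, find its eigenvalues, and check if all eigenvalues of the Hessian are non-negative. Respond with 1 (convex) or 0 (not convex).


The Hessian of f(x,y) = 1*x^2 - 1*x*y + 1*y^2 + 2*y + 11 is:
H = [[2, -1], [-1, 2]]
Trace = 2 + 2 = 4
Determinant = 2*2 - (-1)^2 = 3
Discriminant = (4)^2 - 4*3 = 4.0
Eigenvalues: lambda_1 = 1.0, lambda_2 = 3.0
The function is convex.

1


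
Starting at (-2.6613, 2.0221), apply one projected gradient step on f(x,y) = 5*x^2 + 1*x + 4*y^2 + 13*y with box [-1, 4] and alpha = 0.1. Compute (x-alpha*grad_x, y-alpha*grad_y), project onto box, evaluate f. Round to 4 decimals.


Step 1: Compute gradient at (-2.6613, 2.0221).
grad_x = 2*5*-2.6613 + 1 = -25.613
grad_y = 2*4*2.0221 + 13 = 29.1768
Step 2: Gradient step.
x_raw = -2.6613 - 0.1*-25.613 = -0.1
y_raw = 2.0221 - 0.1*29.1768 = -0.8956
Step 3: Project onto [-1, 4].
x_proj = clip(-0.1) = -0.1
y_proj = clip(-0.8956) = -0.8956
Step 4: Evaluate f.
f(-0.1, -0.8956) = -8.4843


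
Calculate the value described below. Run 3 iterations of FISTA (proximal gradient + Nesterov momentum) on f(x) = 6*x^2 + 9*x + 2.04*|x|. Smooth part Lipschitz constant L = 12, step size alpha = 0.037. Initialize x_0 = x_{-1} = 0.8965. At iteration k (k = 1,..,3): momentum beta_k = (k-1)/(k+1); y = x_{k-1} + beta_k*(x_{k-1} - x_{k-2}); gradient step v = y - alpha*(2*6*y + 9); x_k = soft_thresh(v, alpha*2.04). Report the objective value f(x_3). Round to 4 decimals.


FISTA on f(x) = 6*x^2 + 9*x + 2.04*|x|
L = 12, alpha = 0.037
Iteration 1: beta = 0.0, y = 0.8965 + 0.0*(0.8965 - 0.8965) = 0.8965
  grad(y) = 19.758, v = y - alpha*grad = 0.1655
  prox(v) = soft_thresh(0.1655, 0.0755) = 0.09
Iteration 2: beta = 0.3333, y = 0.09 + 0.3333*(0.09 - 0.8965) = -0.1789
  grad(y) = 6.8536, v = y - alpha*grad = -0.4325
  prox(v) = soft_thresh(-0.4325, 0.0755) = -0.357
Iteration 3: beta = 0.5, y = -0.357 + 0.5*(-0.357 - 0.09) = -0.5804
  grad(y) = 2.0347, v = y - alpha*grad = -0.6557
  prox(v) = soft_thresh(-0.6557, 0.0755) = -0.5802
f(x_3) = 6*(-0.5802)^2 + 9*(-0.5802) + 2.04*|-0.5802| = -2.0184


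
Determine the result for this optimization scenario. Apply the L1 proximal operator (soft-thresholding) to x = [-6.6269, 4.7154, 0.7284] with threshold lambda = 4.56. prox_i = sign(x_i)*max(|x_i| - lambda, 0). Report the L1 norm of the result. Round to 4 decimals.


Soft-thresholding with lambda = 4.56:
prox(-6.6269) = sign(-6.6269)*max(|-6.6269| - 4.56, 0) = -2.0669
prox(4.7154) = sign(4.7154)*max(|4.7154| - 4.56, 0) = 0.1554
prox(0.7284) = sign(0.7284)*max(|0.7284| - 4.56, 0) = 0.0
prox(x) = [-2.0669, 0.1554, 0.0]
||prox(x)||_1 = 2.0669 + 0.1554 + 0.0 = 2.2223


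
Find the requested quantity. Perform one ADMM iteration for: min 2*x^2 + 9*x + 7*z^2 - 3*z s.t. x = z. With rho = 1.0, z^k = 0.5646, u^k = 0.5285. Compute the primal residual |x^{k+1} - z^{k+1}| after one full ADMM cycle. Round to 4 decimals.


ADMM iteration with rho = 1.0, z^k = 0.5646, u^k = 0.5285
Step 1: x-update.
Minimize 2*x^2 + 9*x + (1.0/2)*(x - 0.5646 + 0.5285)^2
FOC: (2*2 + 1.0)*x = -9 + 1.0*(0.5646 - 0.5285)
x^{k+1} = -1.7928
Step 2: z-update.
Minimize 7*z^2 - 3*z + (1.0/2)*(-1.7928 - z + 0.5285)^2
FOC: (2*7 + 1.0)*z = 3 + 1.0*(-1.7928 + 0.5285)
z^{k+1} = 0.1157
Step 3: u-update.
u^{k+1} = 0.5285 - 1.7928 - 0.1157 = -1.38
Step 4: Primal residual = |-1.7928 - 0.1157| = 1.9085


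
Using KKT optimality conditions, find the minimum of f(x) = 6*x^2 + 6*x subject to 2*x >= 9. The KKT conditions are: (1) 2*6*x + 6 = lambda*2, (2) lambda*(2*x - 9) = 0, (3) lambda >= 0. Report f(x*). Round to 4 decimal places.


Step 1: Try lambda = 0 (constraint inactive).
x_unc = -6/(2*6) = -0.5
Check: 2*-0.5 = -1.0 < 9 -- violated!
Step 2: Constraint must be active: 2*x = 9
x* = 9/2 = 4.5
lambda = (2*6*4.5 + 6)/2 = 30.0
Step 3: Compute optimal value.
f(x*) = 6*4.5^2 + 6*4.5 = 148.5


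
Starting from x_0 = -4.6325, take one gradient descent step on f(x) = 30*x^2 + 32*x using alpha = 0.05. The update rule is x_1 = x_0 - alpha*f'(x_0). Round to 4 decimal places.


We compute the gradient at x_0 and apply the update.
f'(x) = 60*x + 32
f'(-4.6325) = 60*-4.6325 + 32 = -245.95
x_1 = -4.6325 - 0.05*-245.95 = 7.665


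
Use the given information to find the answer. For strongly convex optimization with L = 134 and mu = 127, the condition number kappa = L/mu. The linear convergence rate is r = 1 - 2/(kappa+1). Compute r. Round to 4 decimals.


Step 1: Compute the condition number.
kappa = L/mu = 134/127 = 1.0551
Step 2: Compute the convergence rate.
r = 1 - 2/(kappa + 1) = 1 - 2*mu/(L + mu) = (L - mu)/(L + mu) = 7/261 = 0.0268


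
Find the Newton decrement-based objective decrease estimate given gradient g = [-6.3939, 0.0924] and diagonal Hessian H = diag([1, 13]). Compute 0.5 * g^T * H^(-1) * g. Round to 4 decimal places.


Step 1: H is diagonal, so H^(-1) * g = [-6.3939, 0.0071].
Step 2: g^T H^(-1) g = sum_i g_i^2 / H_ii
  = (-6.3939)^2/1 + (0.0924)^2/13
  = 40.882 + 0.0007 = 40.8826
Step 3: Objective decrease = 0.5 * g^T H^(-1) g = 20.4413


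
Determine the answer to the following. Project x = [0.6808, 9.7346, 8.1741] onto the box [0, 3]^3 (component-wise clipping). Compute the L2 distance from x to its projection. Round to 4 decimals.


Project each component onto [0, 3].
clip(0.6808) = 0.6808, clip(9.7346) = 3.0, clip(8.1741) = 3.0
Projection = [0.6808, 3.0, 3.0]
Squared diffs: [0.0, 45.3548, 26.7713]
Distance = sqrt(72.1261) = 8.4927


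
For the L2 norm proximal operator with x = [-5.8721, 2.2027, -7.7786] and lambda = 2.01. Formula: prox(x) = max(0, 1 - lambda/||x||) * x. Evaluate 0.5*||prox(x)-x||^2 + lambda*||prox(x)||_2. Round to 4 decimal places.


Step 1: Compute ||x||.
||x|| = 9.992
Step 2: Compute scaling factor.
scale = max(0, 1 - 2.01/9.992) = 0.7988
Step 3: prox(x) = [-4.6909, 1.7596, -6.2138]
||prox(x)|| = 7.982
Step 4: Proximal objective.
0.5*||prox-x||^2 = 2.0201
lambda*||prox|| = 16.0438
Total = 18.0639


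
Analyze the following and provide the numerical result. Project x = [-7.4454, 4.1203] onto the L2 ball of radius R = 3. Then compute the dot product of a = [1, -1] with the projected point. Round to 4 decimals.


Step 1: Compute ||x|| (intermediates to 6 decimals).
||x|| = sqrt((-7.4454)^2 + 4.1203^2) = 8.509457
Step 2: Project.
Since ||x|| > R, scale = R/||x|| = 3/8.509457 = 0.352549, proj(x) = scale * x
proj(x) = [-2.624868, 1.452608]
Step 3: Dot product.
a^T * proj(x) = 1*(-2.624868) - 1*1.452608 = -4.0775


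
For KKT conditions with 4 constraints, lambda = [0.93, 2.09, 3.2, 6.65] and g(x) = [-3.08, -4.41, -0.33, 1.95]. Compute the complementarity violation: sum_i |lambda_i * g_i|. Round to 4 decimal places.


KKT complementary slackness check:
lambda_1 * g_1 = 0.93 * -3.08 = -2.8644
lambda_2 * g_2 = 2.09 * -4.41 = -9.2169
lambda_3 * g_3 = 3.2 * -0.33 = -1.056
lambda_4 * g_4 = 6.65 * 1.95 = 12.9675
Total violation = 2.8644 + 9.2169 + 1.056 + 12.9675 = 26.1048


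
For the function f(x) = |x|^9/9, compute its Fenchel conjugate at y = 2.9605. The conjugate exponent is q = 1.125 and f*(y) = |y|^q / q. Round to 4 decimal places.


The conjugate exponent q satisfies 1/p + 1/q = 1.
p = 9, so q = 9/(9 - 1) = 1.125
|y|^q = 2.9605^1.125 = 3.3907
f*(2.9605) = 3.3907 / 1.125 = 3.0139


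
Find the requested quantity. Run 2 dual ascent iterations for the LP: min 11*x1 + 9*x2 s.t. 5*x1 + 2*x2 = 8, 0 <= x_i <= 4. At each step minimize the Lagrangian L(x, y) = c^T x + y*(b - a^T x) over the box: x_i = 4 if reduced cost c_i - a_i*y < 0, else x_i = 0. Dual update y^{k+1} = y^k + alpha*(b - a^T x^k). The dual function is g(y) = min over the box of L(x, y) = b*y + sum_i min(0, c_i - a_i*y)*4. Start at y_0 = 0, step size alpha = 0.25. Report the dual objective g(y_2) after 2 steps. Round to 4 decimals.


Dual ascent for LP: min 11*x1 + 9*x2, 5*x1 + 2*x2 = 8, 0 <= x_i <= 4
Step 1: y^k = 0.0, reduced costs: (11.0, 9.0)
  x^k = (0.0, 0.0), subgradient = b - a^T x = 8.0
  y^{k+1} = 0.0 + 0.25*8.0 = 2.0
Step 2: y^k = 2.0, reduced costs: (1.0, 5.0)
  x^k = (0.0, 0.0), subgradient = b - a^T x = 8.0
  y^{k+1} = 2.0 + 0.25*8.0 = 4.0
Dual objective at y_2 = 4.0: reduced costs (-9.0, 1.0), box minimizer x = (4.0, 0.0)
g(y_2) = b*y + (c1 - a1*y)*x1 + (c2 - a2*y)*x2 = 8*4.0 + (-9.0)*4.0 + 1.0*0.0 = 32.0 - 36.0 + 0.0 = -4.0


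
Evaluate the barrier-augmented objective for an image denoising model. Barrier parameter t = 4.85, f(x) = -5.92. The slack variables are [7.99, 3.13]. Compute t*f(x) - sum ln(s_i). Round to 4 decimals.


Step 1: Compute log-barrier.
ln values: [2.0782, 1.141]
phi = -(2.0782 + 1.141) = -3.2192
Step 2: Compute augmented objective.
t*f(x) = 4.85*-5.92 = -28.712
Total = -28.712 - 3.2192 = -31.9312


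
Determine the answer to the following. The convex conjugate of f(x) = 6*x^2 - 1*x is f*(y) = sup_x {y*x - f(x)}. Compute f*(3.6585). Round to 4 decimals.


f*(y) = sup_x {y*x - a*x^2 - b*x} = sup_x {(y-b)*x - a*x^2}
FOC: (y - b) - 2a*x = 0 => x* = (y - b)/(2a)
x* = (3.6585 + 1)/(2*6) = 0.3882
f*(3.6585) = (y-b)^2/(4a) = (3.6585 + 1)^2/(4*6)
= 21.7016/24 = 0.9042


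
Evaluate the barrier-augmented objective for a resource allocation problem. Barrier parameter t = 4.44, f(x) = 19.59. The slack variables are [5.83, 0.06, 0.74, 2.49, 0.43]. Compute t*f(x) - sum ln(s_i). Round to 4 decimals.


Step 1: Compute log-barrier.
ln values: [1.763, -2.8134, -0.3011, 0.9123, -0.844]
phi = -(1.763 - 2.8134 - 0.3011 + 0.9123 - 0.844) = 1.2832
Step 2: Compute augmented objective.
t*f(x) = 4.44*19.59 = 86.9796
Total = 86.9796 + 1.2832 = 88.2628


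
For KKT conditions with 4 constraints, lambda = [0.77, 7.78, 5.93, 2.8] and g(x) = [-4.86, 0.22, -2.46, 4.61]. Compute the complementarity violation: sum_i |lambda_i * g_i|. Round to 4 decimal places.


KKT complementary slackness check:
lambda_1 * g_1 = 0.77 * -4.86 = -3.7422
lambda_2 * g_2 = 7.78 * 0.22 = 1.7116
lambda_3 * g_3 = 5.93 * -2.46 = -14.5878
lambda_4 * g_4 = 2.8 * 4.61 = 12.908
Total violation = 3.7422 + 1.7116 + 14.5878 + 12.908 = 32.9496


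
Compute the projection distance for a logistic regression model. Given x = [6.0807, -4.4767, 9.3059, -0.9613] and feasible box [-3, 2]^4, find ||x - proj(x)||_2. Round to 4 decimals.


Project each component onto [-3, 2].
clip(6.0807) = 2.0, clip(-4.4767) = -3.0, clip(9.3059) = 2.0, clip(-0.9613) = -0.9613
Projection = [2.0, -3.0, 2.0, -0.9613]
Squared diffs: [16.6521, 2.1806, 53.3762, 0.0]
Distance = sqrt(72.2089) = 8.4976


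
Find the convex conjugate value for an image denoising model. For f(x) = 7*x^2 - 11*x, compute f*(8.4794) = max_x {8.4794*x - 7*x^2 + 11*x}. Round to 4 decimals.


f*(y) = sup_x {y*x - a*x^2 - b*x} = sup_x {(y-b)*x - a*x^2}
FOC: (y - b) - 2a*x = 0 => x* = (y - b)/(2a)
x* = (8.4794 + 11)/(2*7) = 1.3914
f*(8.4794) = (y-b)^2/(4a) = (8.4794 + 11)^2/(4*7)
= 379.447/28 = 13.5517


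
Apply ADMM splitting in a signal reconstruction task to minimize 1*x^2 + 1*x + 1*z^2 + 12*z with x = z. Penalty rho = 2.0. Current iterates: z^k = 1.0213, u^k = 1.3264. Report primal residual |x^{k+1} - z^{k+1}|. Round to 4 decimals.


ADMM iteration with rho = 2.0, z^k = 1.0213, u^k = 1.3264
Step 1: x-update.
Minimize 1*x^2 + 1*x + (2.0/2)*(x - 1.0213 + 1.3264)^2
FOC: (2*1 + 2.0)*x = -1 + 2.0*(1.0213 - 1.3264)
x^{k+1} = -0.4026
Step 2: z-update.
Minimize 1*z^2 + 12*z + (2.0/2)*(-0.4026 - z + 1.3264)^2
FOC: (2*1 + 2.0)*z = -12 + 2.0*(-0.4026 + 1.3264)
z^{k+1} = -2.5381
Step 3: u-update.
u^{k+1} = 1.3264 - 0.4026 + 2.5381 = 3.4619
Step 4: Primal residual = |-0.4026 + 2.5381| = 2.1355


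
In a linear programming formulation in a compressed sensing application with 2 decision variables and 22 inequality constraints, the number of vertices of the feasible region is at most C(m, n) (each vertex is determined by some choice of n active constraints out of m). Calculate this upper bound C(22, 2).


Each vertex corresponds to some choice of n active constraints out of m, so the number of vertices is at most C(m, n) = m! / (n!(m-n)!).
m = 22, n = 2
Numerator: 22 * 21
Denominator: 2! = 2
C(22, 2) = 231


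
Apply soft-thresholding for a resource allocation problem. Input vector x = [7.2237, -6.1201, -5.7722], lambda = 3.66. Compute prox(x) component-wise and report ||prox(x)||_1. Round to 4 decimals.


Soft-thresholding with lambda = 3.66:
prox(7.2237) = sign(7.2237)*max(|7.2237| - 3.66, 0) = 3.5637
prox(-6.1201) = sign(-6.1201)*max(|-6.1201| - 3.66, 0) = -2.4601
prox(-5.7722) = sign(-5.7722)*max(|-5.7722| - 3.66, 0) = -2.1122
prox(x) = [3.5637, -2.4601, -2.1122]
||prox(x)||_1 = 3.5637 + 2.4601 + 2.1122 = 8.136


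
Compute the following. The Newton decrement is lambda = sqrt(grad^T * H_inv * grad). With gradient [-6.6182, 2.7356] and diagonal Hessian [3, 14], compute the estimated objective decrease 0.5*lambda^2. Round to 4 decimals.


Step 1: H is diagonal, so H^(-1) * g = [-2.2061, 0.1954].
Step 2: g^T H^(-1) g = sum_i g_i^2 / H_ii
  = (-6.6182)^2/3 + (2.7356)^2/14
  = 14.6002 + 0.5345 = 15.1347
Step 3: Objective decrease = 0.5 * g^T H^(-1) g = 7.5674


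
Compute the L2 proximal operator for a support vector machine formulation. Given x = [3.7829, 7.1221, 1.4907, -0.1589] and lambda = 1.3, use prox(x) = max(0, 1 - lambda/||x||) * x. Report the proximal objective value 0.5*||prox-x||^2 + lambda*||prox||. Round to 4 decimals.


Step 1: Compute ||x||.
||x|| = 8.2026
Step 2: Compute scaling factor.
scale = max(0, 1 - 1.3/8.2026) = 0.8415
Step 3: prox(x) = [3.1834, 5.9933, 1.2544, -0.1337]
||prox(x)|| = 6.9026
Step 4: Proximal objective.
0.5*||prox-x||^2 = 0.845
lambda*||prox|| = 8.9734
Total = 9.8183


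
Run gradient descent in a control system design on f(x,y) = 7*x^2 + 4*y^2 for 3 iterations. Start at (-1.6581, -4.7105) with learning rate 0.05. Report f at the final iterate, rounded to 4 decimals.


Gradient descent on f(x,y) = 7*x^2 + 4*y^2.
Starting point: (-1.6581, -4.7105), alpha = 0.05
Step 1: grad_x = 2*7*-1.6581 = -23.2134, grad_y = 2*4*-4.7105 = -37.684
  x_1 = -1.6581 - 0.05*-23.2134 = -0.4974
  y_1 = -4.7105 - 0.05*-37.684 = -2.8263
Step 2: grad_x = 2*7*-0.4974 = -6.964, grad_y = 2*4*-2.8263 = -22.6104
  x_2 = -0.4974 - 0.05*-6.964 = -0.1492
  y_2 = -2.8263 - 0.05*-22.6104 = -1.6958
Step 3: grad_x = 2*7*-0.1492 = -2.0892, grad_y = 2*4*-1.6958 = -13.5662
  x_3 = -0.1492 - 0.05*-2.0892 = -0.0448
  y_3 = -1.6958 - 0.05*-13.5662 = -1.0175
f(-0.0448, -1.0175) = 7*(-0.0448)^2 + 4*(-1.0175)^2 = 4.155


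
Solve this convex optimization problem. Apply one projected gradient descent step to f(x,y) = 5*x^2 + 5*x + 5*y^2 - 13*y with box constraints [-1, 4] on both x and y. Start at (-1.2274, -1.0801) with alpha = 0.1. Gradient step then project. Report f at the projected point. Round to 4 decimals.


Step 1: Compute gradient at (-1.2274, -1.0801).
grad_x = 2*5*-1.2274 + 5 = -7.274
grad_y = 2*5*-1.0801 - 13 = -23.801
Step 2: Gradient step.
x_raw = -1.2274 - 0.1*-7.274 = -0.5
y_raw = -1.0801 - 0.1*-23.801 = 1.3
Step 3: Project onto [-1, 4].
x_proj = clip(-0.5) = -0.5
y_proj = clip(1.3) = 1.3
Step 4: Evaluate f.
f(-0.5, 1.3) = -9.7


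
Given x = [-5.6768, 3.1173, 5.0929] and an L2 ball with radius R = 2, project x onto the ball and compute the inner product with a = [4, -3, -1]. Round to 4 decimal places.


Step 1: Compute ||x|| (intermediates to 6 decimals).
||x|| = sqrt((-5.6768)^2 + 3.1173^2 + 5.0929^2) = 8.239008
Step 2: Project.
Since ||x|| > R, scale = R/||x|| = 2/8.239008 = 0.242748, proj(x) = scale * x
proj(x) = [-1.378032, 0.756718, 1.236291]
Step 3: Dot product.
a^T * proj(x) = 4*(-1.378032) - 3*0.756718 - 1*1.236291 = -9.0186


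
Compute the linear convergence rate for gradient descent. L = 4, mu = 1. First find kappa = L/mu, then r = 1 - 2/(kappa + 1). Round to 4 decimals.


Step 1: Compute the condition number.
kappa = L/mu = 4/1 = 4.0
Step 2: Compute the convergence rate.
r = 1 - 2/(kappa + 1) = 1 - 2*mu/(L + mu) = (L - mu)/(L + mu) = 3/5 = 0.6


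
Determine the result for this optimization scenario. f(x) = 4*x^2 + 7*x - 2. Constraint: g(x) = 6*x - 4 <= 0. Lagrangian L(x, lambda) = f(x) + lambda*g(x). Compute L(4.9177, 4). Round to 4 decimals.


Step 1: Evaluate f(x).
f(4.9177) = 4*4.9177^2 + 7*4.9177 - 2 = 129.159
Step 2: Evaluate g(x).
g(4.9177) = 6*4.9177 - 4 = 25.5062
Step 3: Compute Lagrangian.
L = 129.159 + 4*25.5062 = 231.1838


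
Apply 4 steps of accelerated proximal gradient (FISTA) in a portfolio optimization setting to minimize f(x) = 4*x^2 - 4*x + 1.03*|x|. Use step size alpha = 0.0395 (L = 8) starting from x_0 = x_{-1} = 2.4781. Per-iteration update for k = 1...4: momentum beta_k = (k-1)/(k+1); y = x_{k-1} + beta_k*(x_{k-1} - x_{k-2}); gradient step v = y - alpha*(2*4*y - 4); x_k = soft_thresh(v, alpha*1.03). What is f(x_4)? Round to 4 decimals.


FISTA on f(x) = 4*x^2 - 4*x + 1.03*|x|
L = 8, alpha = 0.0395
Iteration 1: beta = 0.0, y = 2.4781 + 0.0*(2.4781 - 2.4781) = 2.4781
  grad(y) = 15.8248, v = y - alpha*grad = 1.853
  prox(v) = soft_thresh(1.853, 0.0407) = 1.8123
Iteration 2: beta = 0.3333, y = 1.8123 + 0.3333*(1.8123 - 2.4781) = 1.5904
  grad(y) = 8.7233, v = y - alpha*grad = 1.2458
  prox(v) = soft_thresh(1.2458, 0.0407) = 1.2052
Iteration 3: beta = 0.5, y = 1.2052 + 0.5*(1.2052 - 1.8123) = 0.9016
  grad(y) = 3.2126, v = y - alpha*grad = 0.7747
  prox(v) = soft_thresh(0.7747, 0.0407) = 0.734
Iteration 4: beta = 0.6, y = 0.734 + 0.6*(0.734 - 1.2052) = 0.4513
  grad(y) = -0.3897, v = y - alpha*grad = 0.4667
  prox(v) = soft_thresh(0.4667, 0.0407) = 0.426
f(x_4) = 4*0.426^2 - 4*0.426 + 1.03*|0.426| = -0.5393


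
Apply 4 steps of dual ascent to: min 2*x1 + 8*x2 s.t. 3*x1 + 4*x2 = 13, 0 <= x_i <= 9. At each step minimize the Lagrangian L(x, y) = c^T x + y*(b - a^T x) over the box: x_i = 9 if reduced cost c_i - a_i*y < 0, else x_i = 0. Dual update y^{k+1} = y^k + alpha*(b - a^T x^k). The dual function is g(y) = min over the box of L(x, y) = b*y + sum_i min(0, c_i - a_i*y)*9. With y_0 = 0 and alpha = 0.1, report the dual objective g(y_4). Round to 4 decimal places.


Dual ascent for LP: min 2*x1 + 8*x2, 3*x1 + 4*x2 = 13, 0 <= x_i <= 9
Step 1: y^k = 0.0, reduced costs: (2.0, 8.0)
  x^k = (0.0, 0.0), subgradient = b - a^T x = 13.0
  y^{k+1} = 0.0 + 0.1*13.0 = 1.3
Step 2: y^k = 1.3, reduced costs: (-1.9, 2.8)
  x^k = (9.0, 0.0), subgradient = b - a^T x = -14.0
  y^{k+1} = 1.3 + 0.1*-14.0 = -0.1
Step 3: y^k = -0.1, reduced costs: (2.3, 8.4)
  x^k = (0.0, 0.0), subgradient = b - a^T x = 13.0
  y^{k+1} = -0.1 + 0.1*13.0 = 1.2
Step 4: y^k = 1.2, reduced costs: (-1.6, 3.2)
  x^k = (9.0, 0.0), subgradient = b - a^T x = -14.0
  y^{k+1} = 1.2 + 0.1*-14.0 = -0.2
Dual objective at y_4 = -0.2: reduced costs (2.6, 8.8), box minimizer x = (0.0, 0.0)
g(y_4) = b*y + (c1 - a1*y)*x1 + (c2 - a2*y)*x2 = 13*(-0.2) + 2.6*0.0 + 8.8*0.0 = -2.6 + 0.0 + 0.0 = -2.6


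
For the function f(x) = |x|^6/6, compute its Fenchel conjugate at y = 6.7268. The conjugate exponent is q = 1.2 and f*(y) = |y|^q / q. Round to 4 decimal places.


The conjugate exponent q satisfies 1/p + 1/q = 1.
p = 6, so q = 6/(6 - 1) = 1.2
|y|^q = 6.7268^1.2 = 9.8485
f*(6.7268) = 9.8485 / 1.2 = 8.2071


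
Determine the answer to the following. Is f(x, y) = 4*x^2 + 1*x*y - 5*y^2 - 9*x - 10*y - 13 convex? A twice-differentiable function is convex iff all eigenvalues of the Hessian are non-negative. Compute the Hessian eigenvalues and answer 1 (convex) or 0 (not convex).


The Hessian of f(x,y) = 4*x^2 + 1*x*y - 5*y^2 - 9*x - 10*y - 13 is:
H = [[8, 1], [1, -10]]
Trace = 8 - 10 = -2
Determinant = 8*-10 - (1)^2 = -81
Discriminant = (-2)^2 - 4*-81 = 328.0
Eigenvalues: lambda_1 = -10.0554, lambda_2 = 8.0554
The function is not convex.

0


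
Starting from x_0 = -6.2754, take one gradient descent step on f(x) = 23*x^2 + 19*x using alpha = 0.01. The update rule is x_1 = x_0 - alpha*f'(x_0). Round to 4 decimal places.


We compute the gradient at x_0 and apply the update.
f'(x) = 46*x + 19
f'(-6.2754) = 46*-6.2754 + 19 = -269.6684
x_1 = -6.2754 - 0.01*-269.6684 = -3.5787


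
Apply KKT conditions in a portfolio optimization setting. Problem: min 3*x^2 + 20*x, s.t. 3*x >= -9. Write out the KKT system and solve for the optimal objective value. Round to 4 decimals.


Step 1: Try lambda = 0 (constraint inactive).
x_unc = -20/(2*3) = -3.3333
Check: 3*-3.3333 = -9.9999 < -9 -- violated!
Step 2: Constraint must be active: 3*x = -9
x* = -9/3 = -3.0
lambda = (2*3*(-3.0) + 20)/3 = 0.6667
Step 3: Compute optimal value.
f(x*) = 3*(-3.0)^2 + 20*(-3.0) = -33.0


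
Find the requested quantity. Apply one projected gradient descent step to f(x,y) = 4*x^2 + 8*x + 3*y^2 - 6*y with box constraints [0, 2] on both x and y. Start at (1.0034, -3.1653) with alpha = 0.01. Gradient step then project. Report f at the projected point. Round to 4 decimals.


Step 1: Compute gradient at (1.0034, -3.1653).
grad_x = 2*4*1.0034 + 8 = 16.0272
grad_y = 2*3*-3.1653 - 6 = -24.9918
Step 2: Gradient step.
x_raw = 1.0034 - 0.01*16.0272 = 0.8431
y_raw = -3.1653 - 0.01*-24.9918 = -2.9154
Step 3: Project onto [0, 2].
x_proj = clip(0.8431) = 0.8431
y_proj = clip(-2.9154) = 0.0
Step 4: Evaluate f.
f(0.8431, 0.0) = 9.5885


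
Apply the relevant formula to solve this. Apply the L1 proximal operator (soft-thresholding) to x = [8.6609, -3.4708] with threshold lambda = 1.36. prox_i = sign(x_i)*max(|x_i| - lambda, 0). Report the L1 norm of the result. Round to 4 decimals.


Soft-thresholding with lambda = 1.36:
prox(8.6609) = sign(8.6609)*max(|8.6609| - 1.36, 0) = 7.3009
prox(-3.4708) = sign(-3.4708)*max(|-3.4708| - 1.36, 0) = -2.1108
prox(x) = [7.3009, -2.1108]
||prox(x)||_1 = 7.3009 + 2.1108 = 9.4117


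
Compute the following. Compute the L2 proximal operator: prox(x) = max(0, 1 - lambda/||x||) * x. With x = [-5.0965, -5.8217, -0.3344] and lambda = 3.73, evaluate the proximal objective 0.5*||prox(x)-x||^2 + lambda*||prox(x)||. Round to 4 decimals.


Step 1: Compute ||x||.
||x|| = 7.7446
Step 2: Compute scaling factor.
scale = max(0, 1 - 3.73/7.7446) = 0.5184
Step 3: prox(x) = [-2.6419, -3.0178, -0.1733]
||prox(x)|| = 4.0146
Step 4: Proximal objective.
0.5*||prox-x||^2 = 6.9565
lambda*||prox|| = 14.9745
Total = 21.9308


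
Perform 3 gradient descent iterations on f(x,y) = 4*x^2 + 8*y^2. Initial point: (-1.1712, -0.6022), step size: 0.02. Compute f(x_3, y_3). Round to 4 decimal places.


Gradient descent on f(x,y) = 4*x^2 + 8*y^2.
Starting point: (-1.1712, -0.6022), alpha = 0.02
Step 1: grad_x = 2*4*-1.1712 = -9.3696, grad_y = 2*8*-0.6022 = -9.6352
  x_1 = -1.1712 - 0.02*-9.3696 = -0.9838
  y_1 = -0.6022 - 0.02*-9.6352 = -0.4095
Step 2: grad_x = 2*4*-0.9838 = -7.8705, grad_y = 2*8*-0.4095 = -6.5519
  x_2 = -0.9838 - 0.02*-7.8705 = -0.8264
  y_2 = -0.4095 - 0.02*-6.5519 = -0.2785
Step 3: grad_x = 2*4*-0.8264 = -6.6112, grad_y = 2*8*-0.2785 = -4.4553
  x_3 = -0.8264 - 0.02*-6.6112 = -0.6942
  y_3 = -0.2785 - 0.02*-4.4553 = -0.1894
f(-0.6942, -0.1894) = 4*(-0.6942)^2 + 8*(-0.1894)^2 = 2.2143


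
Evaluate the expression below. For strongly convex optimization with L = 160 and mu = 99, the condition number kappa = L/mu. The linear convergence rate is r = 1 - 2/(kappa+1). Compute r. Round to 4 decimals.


Step 1: Compute the condition number.
kappa = L/mu = 160/99 = 1.6162
Step 2: Compute the convergence rate.
r = 1 - 2/(kappa + 1) = 1 - 2*mu/(L + mu) = (L - mu)/(L + mu) = 61/259 = 0.2355


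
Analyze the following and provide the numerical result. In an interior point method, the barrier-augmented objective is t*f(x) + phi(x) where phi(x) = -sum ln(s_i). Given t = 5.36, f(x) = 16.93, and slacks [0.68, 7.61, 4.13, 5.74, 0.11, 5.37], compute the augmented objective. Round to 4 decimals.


Step 1: Compute log-barrier.
ln values: [-0.3857, 2.0295, 1.4183, 1.7475, -2.2073, 1.6808]
phi = -(-0.3857 + 2.0295 + 1.4183 + 1.7475 - 2.2073 + 1.6808) = -4.2831
Step 2: Compute augmented objective.
t*f(x) = 5.36*16.93 = 90.7448
Total = 90.7448 - 4.2831 = 86.4617


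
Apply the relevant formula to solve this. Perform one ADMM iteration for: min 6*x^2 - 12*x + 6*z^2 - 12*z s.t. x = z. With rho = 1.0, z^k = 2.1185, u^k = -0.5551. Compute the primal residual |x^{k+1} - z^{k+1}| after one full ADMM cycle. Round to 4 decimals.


ADMM iteration with rho = 1.0, z^k = 2.1185, u^k = -0.5551
Step 1: x-update.
Minimize 6*x^2 - 12*x + (1.0/2)*(x - 2.1185 - 0.5551)^2
FOC: (2*6 + 1.0)*x = 12 + 1.0*(2.1185 + 0.5551)
x^{k+1} = 1.1287
Step 2: z-update.
Minimize 6*z^2 - 12*z + (1.0/2)*(1.1287 - z - 0.5551)^2
FOC: (2*6 + 1.0)*z = 12 + 1.0*(1.1287 - 0.5551)
z^{k+1} = 0.9672
Step 3: u-update.
u^{k+1} = -0.5551 + 1.1287 - 0.9672 = -0.3936
Step 4: Primal residual = |1.1287 - 0.9672| = 0.1615


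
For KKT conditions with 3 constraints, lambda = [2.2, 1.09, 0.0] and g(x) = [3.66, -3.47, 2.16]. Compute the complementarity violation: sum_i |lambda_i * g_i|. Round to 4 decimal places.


KKT complementary slackness check:
lambda_1 * g_1 = 2.2 * 3.66 = 8.052
lambda_2 * g_2 = 1.09 * -3.47 = -3.7823
lambda_3 * g_3 = 0.0 * 2.16 = 0.0
Total violation = 8.052 + 3.7823 + 0.0 = 11.8343


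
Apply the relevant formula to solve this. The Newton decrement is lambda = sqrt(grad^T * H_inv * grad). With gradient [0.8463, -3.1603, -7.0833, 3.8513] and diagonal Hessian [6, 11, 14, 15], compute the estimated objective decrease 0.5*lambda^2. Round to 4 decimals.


Step 1: H is diagonal, so H^(-1) * g = [0.1411, -0.2873, -0.506, 0.2568].
Step 2: g^T H^(-1) g = sum_i g_i^2 / H_ii
  = (0.8463)^2/6 + (-3.1603)^2/11 + (-7.0833)^2/14 + (3.8513)^2/15
  = 0.1194 + 0.908 + 3.5838 + 0.9888 = 5.6
Step 3: Objective decrease = 0.5 * g^T H^(-1) g = 2.8


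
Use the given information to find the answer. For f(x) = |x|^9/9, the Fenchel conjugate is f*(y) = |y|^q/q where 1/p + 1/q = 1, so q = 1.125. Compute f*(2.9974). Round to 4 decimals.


The conjugate exponent q satisfies 1/p + 1/q = 1.
p = 9, so q = 9/(9 - 1) = 1.125
|y|^q = 2.9974^1.125 = 3.4383
f*(2.9974) = 3.4383 / 1.125 = 3.0562


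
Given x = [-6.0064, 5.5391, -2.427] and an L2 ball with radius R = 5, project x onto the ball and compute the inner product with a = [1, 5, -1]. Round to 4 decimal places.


Step 1: Compute ||x|| (intermediates to 6 decimals).
||x|| = sqrt((-6.0064)^2 + 5.5391^2 + (-2.427)^2) = 8.523426
Step 2: Project.
Since ||x|| > R, scale = R/||x|| = 5/8.523426 = 0.586619, proj(x) = scale * x
proj(x) = [-3.523468, 3.249341, -1.423724]
Step 3: Dot product.
a^T * proj(x) = 1*(-3.523468) + 5*3.249341 - 1*(-1.423724) = 14.147


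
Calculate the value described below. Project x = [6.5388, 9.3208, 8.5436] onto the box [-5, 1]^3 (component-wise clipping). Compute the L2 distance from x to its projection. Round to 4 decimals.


Project each component onto [-5, 1].
clip(6.5388) = 1.0, clip(9.3208) = 1.0, clip(8.5436) = 1.0
Projection = [1.0, 1.0, 1.0]
Squared diffs: [30.6783, 69.2357, 56.9059]
Distance = sqrt(156.8199) = 12.5228


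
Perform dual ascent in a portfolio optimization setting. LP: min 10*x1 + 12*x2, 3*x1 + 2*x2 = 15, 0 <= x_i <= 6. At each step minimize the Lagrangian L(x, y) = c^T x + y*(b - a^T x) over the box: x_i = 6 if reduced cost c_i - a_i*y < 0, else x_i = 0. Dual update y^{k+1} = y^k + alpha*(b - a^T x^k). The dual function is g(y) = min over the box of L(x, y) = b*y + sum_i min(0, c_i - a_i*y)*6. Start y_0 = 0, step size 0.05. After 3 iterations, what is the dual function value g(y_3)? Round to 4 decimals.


Dual ascent for LP: min 10*x1 + 12*x2, 3*x1 + 2*x2 = 15, 0 <= x_i <= 6
Step 1: y^k = 0.0, reduced costs: (10.0, 12.0)
  x^k = (0.0, 0.0), subgradient = b - a^T x = 15.0
  y^{k+1} = 0.0 + 0.05*15.0 = 0.75
Step 2: y^k = 0.75, reduced costs: (7.75, 10.5)
  x^k = (0.0, 0.0), subgradient = b - a^T x = 15.0
  y^{k+1} = 0.75 + 0.05*15.0 = 1.5
Step 3: y^k = 1.5, reduced costs: (5.5, 9.0)
  x^k = (0.0, 0.0), subgradient = b - a^T x = 15.0
  y^{k+1} = 1.5 + 0.05*15.0 = 2.25
Dual objective at y_3 = 2.25: reduced costs (3.25, 7.5), box minimizer x = (0.0, 0.0)
g(y_3) = b*y + (c1 - a1*y)*x1 + (c2 - a2*y)*x2 = 15*2.25 + 3.25*0.0 + 7.5*0.0 = 33.75 + 0.0 + 0.0 = 33.75


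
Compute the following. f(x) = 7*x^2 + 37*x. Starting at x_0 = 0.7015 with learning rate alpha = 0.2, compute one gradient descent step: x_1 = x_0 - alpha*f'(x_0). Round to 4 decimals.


We compute the gradient at x_0 and apply the update.
f'(x) = 14*x + 37
f'(0.7015) = 14*0.7015 + 37 = 46.821
x_1 = 0.7015 - 0.2*46.821 = -8.6627


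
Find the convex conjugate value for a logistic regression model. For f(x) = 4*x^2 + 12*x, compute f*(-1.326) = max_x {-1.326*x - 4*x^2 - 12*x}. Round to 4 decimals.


f*(y) = sup_x {y*x - a*x^2 - b*x} = sup_x {(y-b)*x - a*x^2}
FOC: (y - b) - 2a*x = 0 => x* = (y - b)/(2a)
x* = (-1.326 - 12)/(2*4) = -1.6658
f*(-1.326) = (y-b)^2/(4a) = (-1.326 - 12)^2/(4*4)
= 177.5823/16 = 11.0989


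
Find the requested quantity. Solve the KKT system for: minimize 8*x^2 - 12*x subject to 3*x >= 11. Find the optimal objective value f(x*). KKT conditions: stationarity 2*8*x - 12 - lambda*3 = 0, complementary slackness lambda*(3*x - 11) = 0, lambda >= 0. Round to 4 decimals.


Step 1: Try lambda = 0 (constraint inactive).
x_unc = 12/(2*8) = 0.75
Check: 3*0.75 = 2.25 < 11 -- violated!
Step 2: Constraint must be active: 3*x = 11
x* = 11/3 = 3.6667 (rounded; the exact value 11/3 is used below)
lambda = (2*8*(11/3) - 12)/3 = 15.5556
Step 3: Compute optimal value.
f(x*) = 8*(11/3)^2 - 12*(11/3) = 63.5556


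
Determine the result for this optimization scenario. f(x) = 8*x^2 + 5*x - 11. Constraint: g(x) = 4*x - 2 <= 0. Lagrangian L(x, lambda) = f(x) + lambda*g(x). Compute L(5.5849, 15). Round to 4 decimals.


Step 1: Evaluate f(x).
f(5.5849) = 8*5.5849^2 + 5*5.5849 - 11 = 266.4534
Step 2: Evaluate g(x).
g(5.5849) = 4*5.5849 - 2 = 20.3396
Step 3: Compute Lagrangian.
L = 266.4534 + 15*20.3396 = 571.5474


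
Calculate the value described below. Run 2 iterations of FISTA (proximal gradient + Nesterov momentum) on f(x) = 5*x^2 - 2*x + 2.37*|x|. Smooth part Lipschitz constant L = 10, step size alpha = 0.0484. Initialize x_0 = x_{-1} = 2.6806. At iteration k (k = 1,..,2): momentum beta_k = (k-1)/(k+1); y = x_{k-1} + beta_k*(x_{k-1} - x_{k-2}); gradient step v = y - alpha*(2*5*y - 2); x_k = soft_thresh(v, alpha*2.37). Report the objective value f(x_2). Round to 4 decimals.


FISTA on f(x) = 5*x^2 - 2*x + 2.37*|x|
L = 10, alpha = 0.0484
Iteration 1: beta = 0.0, y = 2.6806 + 0.0*(2.6806 - 2.6806) = 2.6806
  grad(y) = 24.806, v = y - alpha*grad = 1.48
  prox(v) = soft_thresh(1.48, 0.1147) = 1.3653
Iteration 2: beta = 0.3333, y = 1.3653 + 0.3333*(1.3653 - 2.6806) = 0.9268
  grad(y) = 7.2684, v = y - alpha*grad = 0.5751
  prox(v) = soft_thresh(0.5751, 0.1147) = 0.4603
f(x_2) = 5*0.4603^2 - 2*0.4603 + 2.37*|0.4603| = 1.2299


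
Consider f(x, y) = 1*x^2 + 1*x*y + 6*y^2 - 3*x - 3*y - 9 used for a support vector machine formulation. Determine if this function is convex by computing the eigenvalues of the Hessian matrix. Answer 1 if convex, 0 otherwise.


The Hessian of f(x,y) = 1*x^2 + 1*x*y + 6*y^2 - 3*x - 3*y - 9 is:
H = [[2, 1], [1, 12]]
Trace = 2 + 12 = 14
Determinant = 2*12 - (1)^2 = 23
Discriminant = (14)^2 - 4*23 = 104.0
Eigenvalues: lambda_1 = 1.901, lambda_2 = 12.099
The function is convex.

1


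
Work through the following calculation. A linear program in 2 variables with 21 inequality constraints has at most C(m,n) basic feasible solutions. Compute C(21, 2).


Each vertex corresponds to some choice of n active constraints out of m, so the number of vertices is at most C(m, n) = m! / (n!(m-n)!).
m = 21, n = 2
Numerator: 21 * 20
Denominator: 2! = 2
C(21, 2) = 210


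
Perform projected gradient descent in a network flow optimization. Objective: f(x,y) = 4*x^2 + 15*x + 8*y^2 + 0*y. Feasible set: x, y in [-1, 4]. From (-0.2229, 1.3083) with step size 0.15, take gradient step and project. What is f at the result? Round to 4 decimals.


Step 1: Compute gradient at (-0.2229, 1.3083).
grad_x = 2*4*-0.2229 + 15 = 13.2168
grad_y = 2*8*1.3083 + 0 = 20.9328
Step 2: Gradient step.
x_raw = -0.2229 - 0.15*13.2168 = -2.2054
y_raw = 1.3083 - 0.15*20.9328 = -1.8316
Step 3: Project onto [-1, 4].
x_proj = clip(-2.2054) = -1.0
y_proj = clip(-1.8316) = -1.0
Step 4: Evaluate f.
f(-1.0, -1.0) = -3.0


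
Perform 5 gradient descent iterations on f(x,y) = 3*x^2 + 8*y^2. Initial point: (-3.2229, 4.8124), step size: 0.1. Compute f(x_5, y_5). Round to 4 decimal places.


Gradient descent on f(x,y) = 3*x^2 + 8*y^2.
Starting point: (-3.2229, 4.8124), alpha = 0.1
Step 1: grad_x = 2*3*-3.2229 = -19.3374, grad_y = 2*8*4.8124 = 76.9984
  x_1 = -3.2229 - 0.1*-19.3374 = -1.2892
  y_1 = 4.8124 - 0.1*76.9984 = -2.8874
Step 2: grad_x = 2*3*-1.2892 = -7.735, grad_y = 2*8*-2.8874 = -46.199
  x_2 = -1.2892 - 0.1*-7.735 = -0.5157
  y_2 = -2.8874 - 0.1*-46.199 = 1.7325
Step 3: grad_x = 2*3*-0.5157 = -3.094, grad_y = 2*8*1.7325 = 27.7194
  x_3 = -0.5157 - 0.1*-3.094 = -0.2063
  y_3 = 1.7325 - 0.1*27.7194 = -1.0395
Step 4: grad_x = 2*3*-0.2063 = -1.2376, grad_y = 2*8*-1.0395 = -16.6317
  x_4 = -0.2063 - 0.1*-1.2376 = -0.0825
  y_4 = -1.0395 - 0.1*-16.6317 = 0.6237
Step 5: grad_x = 2*3*-0.0825 = -0.495, grad_y = 2*8*0.6237 = 9.979
  x_5 = -0.0825 - 0.1*-0.495 = -0.033
  y_5 = 0.6237 - 0.1*9.979 = -0.3742
f(-0.033, -0.3742) = 3*(-0.033)^2 + 8*(-0.3742)^2 = 1.1235


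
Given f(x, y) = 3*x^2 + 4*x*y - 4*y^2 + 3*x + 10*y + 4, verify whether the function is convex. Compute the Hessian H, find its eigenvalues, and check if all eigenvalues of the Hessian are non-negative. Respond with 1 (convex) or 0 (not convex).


The Hessian of f(x,y) = 3*x^2 + 4*x*y - 4*y^2 + 3*x + 10*y + 4 is:
H = [[6, 4], [4, -8]]
Trace = 6 - 8 = -2
Determinant = 6*-8 - (4)^2 = -64
Discriminant = (-2)^2 - 4*-64 = 260.0
Eigenvalues: lambda_1 = -9.0623, lambda_2 = 7.0623
The function is not convex.

0


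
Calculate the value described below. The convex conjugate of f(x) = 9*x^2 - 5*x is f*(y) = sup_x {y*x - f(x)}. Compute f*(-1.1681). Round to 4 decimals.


f*(y) = sup_x {y*x - a*x^2 - b*x} = sup_x {(y-b)*x - a*x^2}
FOC: (y - b) - 2a*x = 0 => x* = (y - b)/(2a)
x* = (-1.1681 + 5)/(2*9) = 0.2129
f*(-1.1681) = (y-b)^2/(4a) = (-1.1681 + 5)^2/(4*9)
= 14.6835/36 = 0.4079


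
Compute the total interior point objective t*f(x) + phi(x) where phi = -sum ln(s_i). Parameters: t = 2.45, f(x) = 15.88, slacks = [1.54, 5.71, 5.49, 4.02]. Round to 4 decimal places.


Step 1: Compute log-barrier.
ln values: [0.4318, 1.7422, 1.7029, 1.3913]
phi = -(0.4318 + 1.7422 + 1.7029 + 1.3913) = -5.2682
Step 2: Compute augmented objective.
t*f(x) = 2.45*15.88 = 38.906
Total = 38.906 - 5.2682 = 33.6378


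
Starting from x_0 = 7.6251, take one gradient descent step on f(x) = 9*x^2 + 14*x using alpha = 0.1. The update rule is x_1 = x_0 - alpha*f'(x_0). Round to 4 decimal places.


We compute the gradient at x_0 and apply the update.
f'(x) = 18*x + 14
f'(7.6251) = 18*7.6251 + 14 = 151.2518
x_1 = 7.6251 - 0.1*151.2518 = -7.5001


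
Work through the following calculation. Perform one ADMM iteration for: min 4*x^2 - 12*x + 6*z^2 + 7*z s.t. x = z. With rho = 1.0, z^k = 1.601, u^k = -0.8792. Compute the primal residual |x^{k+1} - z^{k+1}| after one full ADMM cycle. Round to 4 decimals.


ADMM iteration with rho = 1.0, z^k = 1.601, u^k = -0.8792
Step 1: x-update.
Minimize 4*x^2 - 12*x + (1.0/2)*(x - 1.601 - 0.8792)^2
FOC: (2*4 + 1.0)*x = 12 + 1.0*(1.601 + 0.8792)
x^{k+1} = 1.6089
Step 2: z-update.
Minimize 6*z^2 + 7*z + (1.0/2)*(1.6089 - z - 0.8792)^2
FOC: (2*6 + 1.0)*z = -7 + 1.0*(1.6089 - 0.8792)
z^{k+1} = -0.4823
Step 3: u-update.
u^{k+1} = -0.8792 + 1.6089 + 0.4823 = 1.212
Step 4: Primal residual = |1.6089 + 0.4823| = 2.0912


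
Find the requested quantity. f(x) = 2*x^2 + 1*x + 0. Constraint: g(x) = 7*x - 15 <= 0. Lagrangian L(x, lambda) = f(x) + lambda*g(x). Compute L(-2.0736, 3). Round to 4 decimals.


Step 1: Evaluate f(x).
f(-2.0736) = 2*(-2.0736)^2 + 1*(-2.0736) + 0 = 6.526
Step 2: Evaluate g(x).
g(-2.0736) = 7*-2.0736 - 15 = -29.5152
Step 3: Compute Lagrangian.
L = 6.526 + 3*-29.5152 = -82.0196
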